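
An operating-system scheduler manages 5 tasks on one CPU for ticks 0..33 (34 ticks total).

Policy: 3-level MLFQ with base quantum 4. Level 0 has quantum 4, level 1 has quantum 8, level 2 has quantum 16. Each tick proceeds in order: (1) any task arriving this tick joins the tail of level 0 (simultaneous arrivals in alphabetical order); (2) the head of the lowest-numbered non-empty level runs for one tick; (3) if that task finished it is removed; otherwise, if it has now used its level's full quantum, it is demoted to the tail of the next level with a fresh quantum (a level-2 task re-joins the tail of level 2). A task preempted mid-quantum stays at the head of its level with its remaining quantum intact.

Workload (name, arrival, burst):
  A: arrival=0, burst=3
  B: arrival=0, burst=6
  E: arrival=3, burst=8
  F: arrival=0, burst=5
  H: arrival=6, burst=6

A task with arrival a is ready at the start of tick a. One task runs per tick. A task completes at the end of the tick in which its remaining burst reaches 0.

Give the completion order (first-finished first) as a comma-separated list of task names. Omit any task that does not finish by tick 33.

completion order = A, B, F, E, H

t=0: L0/L1/L2 = ABF/-/- → run A
t=1: L0/L1/L2 = ABF/-/- → run A
t=2: L0/L1/L2 = ABF/-/- → run A
t=3: L0/L1/L2 = BFE/-/- → run B
t=4: L0/L1/L2 = BFE/-/- → run B
t=5: L0/L1/L2 = BFE/-/- → run B
t=6: L0/L1/L2 = BFEH/-/- → run B
t=7: L0/L1/L2 = FEH/B/- → run F
t=8: L0/L1/L2 = FEH/B/- → run F
t=9: L0/L1/L2 = FEH/B/- → run F
t=10: L0/L1/L2 = FEH/B/- → run F
t=11: L0/L1/L2 = EH/BF/- → run E
t=12: L0/L1/L2 = EH/BF/- → run E
t=13: L0/L1/L2 = EH/BF/- → run E
t=14: L0/L1/L2 = EH/BF/- → run E
t=15: L0/L1/L2 = H/BFE/- → run H
t=16: L0/L1/L2 = H/BFE/- → run H
t=17: L0/L1/L2 = H/BFE/- → run H
t=18: L0/L1/L2 = H/BFE/- → run H
t=19: L0/L1/L2 = -/BFEH/- → run B
t=20: L0/L1/L2 = -/BFEH/- → run B
t=21: L0/L1/L2 = -/FEH/- → run F
t=22: L0/L1/L2 = -/EH/- → run E
t=23: L0/L1/L2 = -/EH/- → run E
t=24: L0/L1/L2 = -/EH/- → run E
t=25: L0/L1/L2 = -/EH/- → run E
t=26: L0/L1/L2 = -/H/- → run H
t=27: L0/L1/L2 = -/H/- → run H
t=28: (idle)
t=29: (idle)
t=30: (idle)
t=31: (idle)
t=32: (idle)
t=33: (idle)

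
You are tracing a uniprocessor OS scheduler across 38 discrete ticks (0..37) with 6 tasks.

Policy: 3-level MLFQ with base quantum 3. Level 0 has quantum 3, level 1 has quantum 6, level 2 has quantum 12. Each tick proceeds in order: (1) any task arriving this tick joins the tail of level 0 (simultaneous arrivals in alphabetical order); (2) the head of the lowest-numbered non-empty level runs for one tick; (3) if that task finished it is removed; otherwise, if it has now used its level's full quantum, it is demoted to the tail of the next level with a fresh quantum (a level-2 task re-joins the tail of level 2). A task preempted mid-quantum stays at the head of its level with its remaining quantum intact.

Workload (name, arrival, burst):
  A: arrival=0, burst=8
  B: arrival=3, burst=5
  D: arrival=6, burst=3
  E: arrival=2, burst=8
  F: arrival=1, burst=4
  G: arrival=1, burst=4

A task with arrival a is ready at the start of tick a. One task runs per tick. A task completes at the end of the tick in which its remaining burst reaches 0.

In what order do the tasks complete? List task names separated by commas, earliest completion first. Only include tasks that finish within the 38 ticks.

t=0: L0/L1/L2 = A/-/- → run A
t=1: L0/L1/L2 = AFG/-/- → run A
t=2: L0/L1/L2 = AFGE/-/- → run A
t=3: L0/L1/L2 = FGEB/A/- → run F
t=4: L0/L1/L2 = FGEB/A/- → run F
t=5: L0/L1/L2 = FGEB/A/- → run F
t=6: L0/L1/L2 = GEBD/AF/- → run G
t=7: L0/L1/L2 = GEBD/AF/- → run G
t=8: L0/L1/L2 = GEBD/AF/- → run G
t=9: L0/L1/L2 = EBD/AFG/- → run E
t=10: L0/L1/L2 = EBD/AFG/- → run E
t=11: L0/L1/L2 = EBD/AFG/- → run E
t=12: L0/L1/L2 = BD/AFGE/- → run B
t=13: L0/L1/L2 = BD/AFGE/- → run B
t=14: L0/L1/L2 = BD/AFGE/- → run B
t=15: L0/L1/L2 = D/AFGEB/- → run D
t=16: L0/L1/L2 = D/AFGEB/- → run D
t=17: L0/L1/L2 = D/AFGEB/- → run D
t=18: L0/L1/L2 = -/AFGEB/- → run A
t=19: L0/L1/L2 = -/AFGEB/- → run A
t=20: L0/L1/L2 = -/AFGEB/- → run A
t=21: L0/L1/L2 = -/AFGEB/- → run A
t=22: L0/L1/L2 = -/AFGEB/- → run A
t=23: L0/L1/L2 = -/FGEB/- → run F
t=24: L0/L1/L2 = -/GEB/- → run G
t=25: L0/L1/L2 = -/EB/- → run E
t=26: L0/L1/L2 = -/EB/- → run E
t=27: L0/L1/L2 = -/EB/- → run E
t=28: L0/L1/L2 = -/EB/- → run E
t=29: L0/L1/L2 = -/EB/- → run E
t=30: L0/L1/L2 = -/B/- → run B
t=31: L0/L1/L2 = -/B/- → run B
t=32: (idle)
t=33: (idle)
t=34: (idle)
t=35: (idle)
t=36: (idle)
t=37: (idle)

completion order = D, A, F, G, E, B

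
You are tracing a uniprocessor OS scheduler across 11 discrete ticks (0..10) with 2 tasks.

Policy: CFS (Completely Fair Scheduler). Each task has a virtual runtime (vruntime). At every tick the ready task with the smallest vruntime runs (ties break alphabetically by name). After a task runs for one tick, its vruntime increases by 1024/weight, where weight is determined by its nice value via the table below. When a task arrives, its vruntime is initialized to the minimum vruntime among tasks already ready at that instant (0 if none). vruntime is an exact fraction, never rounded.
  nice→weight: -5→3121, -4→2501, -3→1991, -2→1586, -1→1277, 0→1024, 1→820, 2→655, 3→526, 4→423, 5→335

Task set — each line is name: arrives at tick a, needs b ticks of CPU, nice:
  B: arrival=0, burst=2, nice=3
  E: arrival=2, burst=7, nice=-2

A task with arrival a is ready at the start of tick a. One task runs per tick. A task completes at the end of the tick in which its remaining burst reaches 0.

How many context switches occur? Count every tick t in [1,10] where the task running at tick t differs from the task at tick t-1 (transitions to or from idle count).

context switches = 2

t=0: vr[B=0] → run B
t=1: vr[B=512/263] → run B
t=2: vr[E=0] → run E
t=3: vr[E=512/793] → run E
t=4: vr[E=1024/793] → run E
t=5: vr[E=1536/793] → run E
t=6: vr[E=2048/793] → run E
t=7: vr[E=2560/793] → run E
t=8: vr[E=3072/793] → run E
t=9: (idle)
t=10: (idle)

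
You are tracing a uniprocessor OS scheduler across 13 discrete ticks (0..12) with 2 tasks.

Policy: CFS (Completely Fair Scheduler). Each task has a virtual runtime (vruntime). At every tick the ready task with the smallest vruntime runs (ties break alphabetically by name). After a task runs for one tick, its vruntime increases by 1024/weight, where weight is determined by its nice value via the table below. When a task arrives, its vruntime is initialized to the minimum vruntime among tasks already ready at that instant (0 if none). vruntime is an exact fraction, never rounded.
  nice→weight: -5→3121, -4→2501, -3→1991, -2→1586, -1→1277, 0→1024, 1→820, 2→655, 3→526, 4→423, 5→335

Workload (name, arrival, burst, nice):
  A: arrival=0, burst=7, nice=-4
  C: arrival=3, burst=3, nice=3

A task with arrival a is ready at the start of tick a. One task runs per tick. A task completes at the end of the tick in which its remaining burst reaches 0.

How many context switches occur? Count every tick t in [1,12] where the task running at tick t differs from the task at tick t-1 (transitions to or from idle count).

t=0: vr[A=0] → run A
t=1: vr[A=1024/2501] → run A
t=2: vr[A=2048/2501] → run A
t=3: vr[A=3072/2501 C=3072/2501] → run A
t=4: vr[A=4096/2501 C=3072/2501] → run C
t=5: vr[A=4096/2501 C=2088448/657763] → run A
t=6: vr[A=5120/2501 C=2088448/657763] → run A
t=7: vr[A=6144/2501 C=2088448/657763] → run A
t=8: vr[C=2088448/657763] → run C
t=9: vr[C=3368960/657763] → run C
t=10: (idle)
t=11: (idle)
t=12: (idle)

context switches = 4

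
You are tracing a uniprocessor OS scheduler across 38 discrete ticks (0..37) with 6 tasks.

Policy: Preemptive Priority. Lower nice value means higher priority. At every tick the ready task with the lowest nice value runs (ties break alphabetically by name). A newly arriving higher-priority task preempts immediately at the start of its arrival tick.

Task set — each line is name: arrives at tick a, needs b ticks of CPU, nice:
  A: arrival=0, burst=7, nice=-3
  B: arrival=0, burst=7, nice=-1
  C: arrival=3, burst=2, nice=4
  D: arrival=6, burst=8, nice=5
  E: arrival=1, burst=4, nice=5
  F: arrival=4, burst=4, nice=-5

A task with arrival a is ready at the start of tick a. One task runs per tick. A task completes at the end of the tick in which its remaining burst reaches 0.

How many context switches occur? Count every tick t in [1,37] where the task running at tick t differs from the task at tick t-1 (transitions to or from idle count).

t=0: ready={A,B} → run A
t=1: ready={A,B,E} → run A
t=2: ready={A,B,E} → run A
t=3: ready={A,B,C,E} → run A
t=4: ready={A,B,C,E,F} → run F
t=5: ready={A,B,C,E,F} → run F
t=6: ready={A,B,C,D,E,F} → run F
t=7: ready={A,B,C,D,E,F} → run F
t=8: ready={A,B,C,D,E} → run A
t=9: ready={A,B,C,D,E} → run A
t=10: ready={A,B,C,D,E} → run A
t=11: ready={B,C,D,E} → run B
t=12: ready={B,C,D,E} → run B
t=13: ready={B,C,D,E} → run B
t=14: ready={B,C,D,E} → run B
t=15: ready={B,C,D,E} → run B
t=16: ready={B,C,D,E} → run B
t=17: ready={B,C,D,E} → run B
t=18: ready={C,D,E} → run C
t=19: ready={C,D,E} → run C
t=20: ready={D,E} → run D
t=21: ready={D,E} → run D
t=22: ready={D,E} → run D
t=23: ready={D,E} → run D
t=24: ready={D,E} → run D
t=25: ready={D,E} → run D
t=26: ready={D,E} → run D
t=27: ready={D,E} → run D
t=28: ready={E} → run E
t=29: ready={E} → run E
t=30: ready={E} → run E
t=31: ready={E} → run E
t=32: (idle)
t=33: (idle)
t=34: (idle)
t=35: (idle)
t=36: (idle)
t=37: (idle)

context switches = 7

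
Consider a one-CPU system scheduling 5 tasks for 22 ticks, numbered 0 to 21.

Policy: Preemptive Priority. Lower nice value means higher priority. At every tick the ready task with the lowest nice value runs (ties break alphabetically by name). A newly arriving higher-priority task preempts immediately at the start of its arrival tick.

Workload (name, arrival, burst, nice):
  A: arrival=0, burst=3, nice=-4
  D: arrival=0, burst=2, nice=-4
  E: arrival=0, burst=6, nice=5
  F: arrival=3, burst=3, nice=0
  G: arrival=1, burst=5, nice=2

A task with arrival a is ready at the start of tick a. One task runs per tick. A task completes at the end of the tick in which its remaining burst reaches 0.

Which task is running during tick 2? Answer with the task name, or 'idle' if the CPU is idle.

t=0: ready={A,D,E} → run A
t=1: ready={A,D,E,G} → run A
t=2: ready={A,D,E,G} → run A
t=3: ready={D,E,F,G} → run D
t=4: ready={D,E,F,G} → run D
t=5: ready={E,F,G} → run F
t=6: ready={E,F,G} → run F
t=7: ready={E,F,G} → run F
t=8: ready={E,G} → run G
t=9: ready={E,G} → run G
t=10: ready={E,G} → run G
t=11: ready={E,G} → run G
t=12: ready={E,G} → run G
t=13: ready={E} → run E
t=14: ready={E} → run E
t=15: ready={E} → run E
t=16: ready={E} → run E
t=17: ready={E} → run E
t=18: ready={E} → run E
t=19: (idle)
t=20: (idle)
t=21: (idle)

running at tick 2 = A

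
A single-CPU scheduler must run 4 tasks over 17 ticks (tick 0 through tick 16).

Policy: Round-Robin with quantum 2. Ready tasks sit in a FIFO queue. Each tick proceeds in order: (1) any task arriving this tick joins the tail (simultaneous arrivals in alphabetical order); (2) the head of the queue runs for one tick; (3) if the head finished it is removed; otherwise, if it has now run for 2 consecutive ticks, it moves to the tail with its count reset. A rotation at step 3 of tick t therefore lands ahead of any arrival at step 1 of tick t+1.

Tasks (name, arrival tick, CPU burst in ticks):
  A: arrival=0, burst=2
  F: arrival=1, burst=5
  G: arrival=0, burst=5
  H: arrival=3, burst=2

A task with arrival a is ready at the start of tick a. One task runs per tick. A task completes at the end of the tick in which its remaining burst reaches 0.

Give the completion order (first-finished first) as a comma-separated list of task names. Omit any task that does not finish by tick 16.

completion order = A, H, G, F

t=0: queue=[A,G] q_used=0 → run A
t=1: queue=[A,G,F] q_used=1 → run A
t=2: queue=[G,F] q_used=0 → run G
t=3: queue=[G,F,H] q_used=1 → run G
t=4: queue=[F,H,G] q_used=0 → run F
t=5: queue=[F,H,G] q_used=1 → run F
t=6: queue=[H,G,F] q_used=0 → run H
t=7: queue=[H,G,F] q_used=1 → run H
t=8: queue=[G,F] q_used=0 → run G
t=9: queue=[G,F] q_used=1 → run G
t=10: queue=[F,G] q_used=0 → run F
t=11: queue=[F,G] q_used=1 → run F
t=12: queue=[G,F] q_used=0 → run G
t=13: queue=[F] q_used=0 → run F
t=14: (idle)
t=15: (idle)
t=16: (idle)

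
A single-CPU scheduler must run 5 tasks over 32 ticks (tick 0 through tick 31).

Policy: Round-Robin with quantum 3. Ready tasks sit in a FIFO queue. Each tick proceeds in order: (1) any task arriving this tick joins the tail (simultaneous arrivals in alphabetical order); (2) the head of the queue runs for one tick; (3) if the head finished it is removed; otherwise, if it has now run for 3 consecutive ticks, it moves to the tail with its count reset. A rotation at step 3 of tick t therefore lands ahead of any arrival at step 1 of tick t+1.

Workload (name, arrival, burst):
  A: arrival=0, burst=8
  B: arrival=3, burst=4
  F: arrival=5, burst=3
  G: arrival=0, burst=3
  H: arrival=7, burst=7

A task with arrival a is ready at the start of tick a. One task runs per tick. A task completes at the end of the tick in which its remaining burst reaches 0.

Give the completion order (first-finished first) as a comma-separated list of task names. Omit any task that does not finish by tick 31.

completion order = G, F, A, B, H

t=0: queue=[A,G] q_used=0 → run A
t=1: queue=[A,G] q_used=1 → run A
t=2: queue=[A,G] q_used=2 → run A
t=3: queue=[G,A,B] q_used=0 → run G
t=4: queue=[G,A,B] q_used=1 → run G
t=5: queue=[G,A,B,F] q_used=2 → run G
t=6: queue=[A,B,F] q_used=0 → run A
t=7: queue=[A,B,F,H] q_used=1 → run A
t=8: queue=[A,B,F,H] q_used=2 → run A
t=9: queue=[B,F,H,A] q_used=0 → run B
t=10: queue=[B,F,H,A] q_used=1 → run B
t=11: queue=[B,F,H,A] q_used=2 → run B
t=12: queue=[F,H,A,B] q_used=0 → run F
t=13: queue=[F,H,A,B] q_used=1 → run F
t=14: queue=[F,H,A,B] q_used=2 → run F
t=15: queue=[H,A,B] q_used=0 → run H
t=16: queue=[H,A,B] q_used=1 → run H
t=17: queue=[H,A,B] q_used=2 → run H
t=18: queue=[A,B,H] q_used=0 → run A
t=19: queue=[A,B,H] q_used=1 → run A
t=20: queue=[B,H] q_used=0 → run B
t=21: queue=[H] q_used=0 → run H
t=22: queue=[H] q_used=1 → run H
t=23: queue=[H] q_used=2 → run H
t=24: queue=[H] q_used=0 → run H
t=25: (idle)
t=26: (idle)
t=27: (idle)
t=28: (idle)
t=29: (idle)
t=30: (idle)
t=31: (idle)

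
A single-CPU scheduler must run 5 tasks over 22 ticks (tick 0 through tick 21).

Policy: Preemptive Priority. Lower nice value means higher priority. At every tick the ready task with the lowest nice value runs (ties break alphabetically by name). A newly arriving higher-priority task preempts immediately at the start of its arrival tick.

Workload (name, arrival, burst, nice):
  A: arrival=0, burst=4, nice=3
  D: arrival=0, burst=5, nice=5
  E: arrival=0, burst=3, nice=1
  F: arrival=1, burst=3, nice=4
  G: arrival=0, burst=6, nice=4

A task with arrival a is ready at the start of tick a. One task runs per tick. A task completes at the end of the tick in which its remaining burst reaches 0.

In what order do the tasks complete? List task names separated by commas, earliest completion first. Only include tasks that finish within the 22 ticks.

completion order = E, A, F, G, D

t=0: ready={A,D,E,G} → run E
t=1: ready={A,D,E,F,G} → run E
t=2: ready={A,D,E,F,G} → run E
t=3: ready={A,D,F,G} → run A
t=4: ready={A,D,F,G} → run A
t=5: ready={A,D,F,G} → run A
t=6: ready={A,D,F,G} → run A
t=7: ready={D,F,G} → run F
t=8: ready={D,F,G} → run F
t=9: ready={D,F,G} → run F
t=10: ready={D,G} → run G
t=11: ready={D,G} → run G
t=12: ready={D,G} → run G
t=13: ready={D,G} → run G
t=14: ready={D,G} → run G
t=15: ready={D,G} → run G
t=16: ready={D} → run D
t=17: ready={D} → run D
t=18: ready={D} → run D
t=19: ready={D} → run D
t=20: ready={D} → run D
t=21: (idle)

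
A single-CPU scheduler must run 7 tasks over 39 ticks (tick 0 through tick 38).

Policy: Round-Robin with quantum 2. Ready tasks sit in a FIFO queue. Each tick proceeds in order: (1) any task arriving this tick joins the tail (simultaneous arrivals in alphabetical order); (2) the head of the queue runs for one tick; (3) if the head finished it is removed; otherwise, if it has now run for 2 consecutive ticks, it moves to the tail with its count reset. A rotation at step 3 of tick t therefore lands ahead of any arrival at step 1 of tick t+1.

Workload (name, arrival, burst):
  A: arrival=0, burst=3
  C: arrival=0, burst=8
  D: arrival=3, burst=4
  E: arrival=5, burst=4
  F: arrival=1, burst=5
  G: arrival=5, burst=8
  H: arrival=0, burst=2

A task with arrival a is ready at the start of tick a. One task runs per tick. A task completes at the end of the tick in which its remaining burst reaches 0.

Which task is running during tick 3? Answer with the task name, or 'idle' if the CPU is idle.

running at tick 3 = C

t=0: queue=[A,C,H] q_used=0 → run A
t=1: queue=[A,C,H,F] q_used=1 → run A
t=2: queue=[C,H,F,A] q_used=0 → run C
t=3: queue=[C,H,F,A,D] q_used=1 → run C
t=4: queue=[H,F,A,D,C] q_used=0 → run H
t=5: queue=[H,F,A,D,C,E,G] q_used=1 → run H
t=6: queue=[F,A,D,C,E,G] q_used=0 → run F
t=7: queue=[F,A,D,C,E,G] q_used=1 → run F
t=8: queue=[A,D,C,E,G,F] q_used=0 → run A
t=9: queue=[D,C,E,G,F] q_used=0 → run D
t=10: queue=[D,C,E,G,F] q_used=1 → run D
t=11: queue=[C,E,G,F,D] q_used=0 → run C
t=12: queue=[C,E,G,F,D] q_used=1 → run C
t=13: queue=[E,G,F,D,C] q_used=0 → run E
t=14: queue=[E,G,F,D,C] q_used=1 → run E
t=15: queue=[G,F,D,C,E] q_used=0 → run G
t=16: queue=[G,F,D,C,E] q_used=1 → run G
t=17: queue=[F,D,C,E,G] q_used=0 → run F
t=18: queue=[F,D,C,E,G] q_used=1 → run F
t=19: queue=[D,C,E,G,F] q_used=0 → run D
t=20: queue=[D,C,E,G,F] q_used=1 → run D
t=21: queue=[C,E,G,F] q_used=0 → run C
t=22: queue=[C,E,G,F] q_used=1 → run C
t=23: queue=[E,G,F,C] q_used=0 → run E
t=24: queue=[E,G,F,C] q_used=1 → run E
t=25: queue=[G,F,C] q_used=0 → run G
t=26: queue=[G,F,C] q_used=1 → run G
t=27: queue=[F,C,G] q_used=0 → run F
t=28: queue=[C,G] q_used=0 → run C
t=29: queue=[C,G] q_used=1 → run C
t=30: queue=[G] q_used=0 → run G
t=31: queue=[G] q_used=1 → run G
t=32: queue=[G] q_used=0 → run G
t=33: queue=[G] q_used=1 → run G
t=34: (idle)
t=35: (idle)
t=36: (idle)
t=37: (idle)
t=38: (idle)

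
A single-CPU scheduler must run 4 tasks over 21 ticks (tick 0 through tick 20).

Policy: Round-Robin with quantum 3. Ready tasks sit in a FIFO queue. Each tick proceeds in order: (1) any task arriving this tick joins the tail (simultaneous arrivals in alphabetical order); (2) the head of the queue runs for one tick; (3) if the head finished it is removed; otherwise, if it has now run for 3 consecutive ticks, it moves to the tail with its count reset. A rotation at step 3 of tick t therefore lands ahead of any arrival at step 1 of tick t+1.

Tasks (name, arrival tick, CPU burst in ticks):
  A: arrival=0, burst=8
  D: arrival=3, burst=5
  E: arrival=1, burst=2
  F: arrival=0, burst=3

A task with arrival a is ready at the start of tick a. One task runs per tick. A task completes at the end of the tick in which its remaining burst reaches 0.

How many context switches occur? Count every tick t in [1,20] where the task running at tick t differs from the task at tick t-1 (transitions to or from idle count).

context switches = 7

t=0: queue=[A,F] q_used=0 → run A
t=1: queue=[A,F,E] q_used=1 → run A
t=2: queue=[A,F,E] q_used=2 → run A
t=3: queue=[F,E,A,D] q_used=0 → run F
t=4: queue=[F,E,A,D] q_used=1 → run F
t=5: queue=[F,E,A,D] q_used=2 → run F
t=6: queue=[E,A,D] q_used=0 → run E
t=7: queue=[E,A,D] q_used=1 → run E
t=8: queue=[A,D] q_used=0 → run A
t=9: queue=[A,D] q_used=1 → run A
t=10: queue=[A,D] q_used=2 → run A
t=11: queue=[D,A] q_used=0 → run D
t=12: queue=[D,A] q_used=1 → run D
t=13: queue=[D,A] q_used=2 → run D
t=14: queue=[A,D] q_used=0 → run A
t=15: queue=[A,D] q_used=1 → run A
t=16: queue=[D] q_used=0 → run D
t=17: queue=[D] q_used=1 → run D
t=18: (idle)
t=19: (idle)
t=20: (idle)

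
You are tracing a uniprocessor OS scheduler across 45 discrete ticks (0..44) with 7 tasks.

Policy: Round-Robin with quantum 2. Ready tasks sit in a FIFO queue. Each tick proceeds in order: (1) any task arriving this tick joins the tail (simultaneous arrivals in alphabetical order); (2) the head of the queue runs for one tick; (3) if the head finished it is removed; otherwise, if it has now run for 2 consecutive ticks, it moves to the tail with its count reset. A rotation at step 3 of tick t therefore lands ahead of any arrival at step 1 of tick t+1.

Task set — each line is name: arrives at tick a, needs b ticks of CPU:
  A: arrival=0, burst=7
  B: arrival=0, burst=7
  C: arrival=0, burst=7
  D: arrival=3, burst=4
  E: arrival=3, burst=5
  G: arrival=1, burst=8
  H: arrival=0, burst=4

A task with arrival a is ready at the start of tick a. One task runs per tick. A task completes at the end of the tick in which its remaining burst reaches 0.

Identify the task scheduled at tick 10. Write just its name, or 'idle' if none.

t=0: queue=[A,B,C,H] q_used=0 → run A
t=1: queue=[A,B,C,H,G] q_used=1 → run A
t=2: queue=[B,C,H,G,A] q_used=0 → run B
t=3: queue=[B,C,H,G,A,D,E] q_used=1 → run B
t=4: queue=[C,H,G,A,D,E,B] q_used=0 → run C
t=5: queue=[C,H,G,A,D,E,B] q_used=1 → run C
t=6: queue=[H,G,A,D,E,B,C] q_used=0 → run H
t=7: queue=[H,G,A,D,E,B,C] q_used=1 → run H
t=8: queue=[G,A,D,E,B,C,H] q_used=0 → run G
t=9: queue=[G,A,D,E,B,C,H] q_used=1 → run G
t=10: queue=[A,D,E,B,C,H,G] q_used=0 → run A
t=11: queue=[A,D,E,B,C,H,G] q_used=1 → run A
t=12: queue=[D,E,B,C,H,G,A] q_used=0 → run D
t=13: queue=[D,E,B,C,H,G,A] q_used=1 → run D
t=14: queue=[E,B,C,H,G,A,D] q_used=0 → run E
t=15: queue=[E,B,C,H,G,A,D] q_used=1 → run E
t=16: queue=[B,C,H,G,A,D,E] q_used=0 → run B
t=17: queue=[B,C,H,G,A,D,E] q_used=1 → run B
t=18: queue=[C,H,G,A,D,E,B] q_used=0 → run C
t=19: queue=[C,H,G,A,D,E,B] q_used=1 → run C
t=20: queue=[H,G,A,D,E,B,C] q_used=0 → run H
t=21: queue=[H,G,A,D,E,B,C] q_used=1 → run H
t=22: queue=[G,A,D,E,B,C] q_used=0 → run G
t=23: queue=[G,A,D,E,B,C] q_used=1 → run G
t=24: queue=[A,D,E,B,C,G] q_used=0 → run A
t=25: queue=[A,D,E,B,C,G] q_used=1 → run A
t=26: queue=[D,E,B,C,G,A] q_used=0 → run D
t=27: queue=[D,E,B,C,G,A] q_used=1 → run D
t=28: queue=[E,B,C,G,A] q_used=0 → run E
t=29: queue=[E,B,C,G,A] q_used=1 → run E
t=30: queue=[B,C,G,A,E] q_used=0 → run B
t=31: queue=[B,C,G,A,E] q_used=1 → run B
t=32: queue=[C,G,A,E,B] q_used=0 → run C
t=33: queue=[C,G,A,E,B] q_used=1 → run C
t=34: queue=[G,A,E,B,C] q_used=0 → run G
t=35: queue=[G,A,E,B,C] q_used=1 → run G
t=36: queue=[A,E,B,C,G] q_used=0 → run A
t=37: queue=[E,B,C,G] q_used=0 → run E
t=38: queue=[B,C,G] q_used=0 → run B
t=39: queue=[C,G] q_used=0 → run C
t=40: queue=[G] q_used=0 → run G
t=41: queue=[G] q_used=1 → run G
t=42: (idle)
t=43: (idle)
t=44: (idle)

running at tick 10 = A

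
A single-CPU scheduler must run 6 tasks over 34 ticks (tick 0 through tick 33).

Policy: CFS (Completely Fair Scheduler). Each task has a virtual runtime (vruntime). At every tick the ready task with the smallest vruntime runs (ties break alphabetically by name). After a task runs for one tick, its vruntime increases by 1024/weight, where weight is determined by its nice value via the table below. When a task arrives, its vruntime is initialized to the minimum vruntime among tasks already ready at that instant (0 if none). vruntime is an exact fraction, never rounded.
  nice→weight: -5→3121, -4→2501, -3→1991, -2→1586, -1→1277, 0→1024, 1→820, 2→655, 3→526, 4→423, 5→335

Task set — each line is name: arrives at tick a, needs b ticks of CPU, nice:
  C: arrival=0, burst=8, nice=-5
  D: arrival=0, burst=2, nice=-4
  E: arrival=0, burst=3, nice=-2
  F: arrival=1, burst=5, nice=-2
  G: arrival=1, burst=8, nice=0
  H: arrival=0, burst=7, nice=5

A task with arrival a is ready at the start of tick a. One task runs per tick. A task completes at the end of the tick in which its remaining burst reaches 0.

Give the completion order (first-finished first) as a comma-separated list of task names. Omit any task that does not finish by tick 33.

completion order = D, E, C, F, G, H

t=0: vr[C=0 D=0 E=0 H=0] → run C
t=1: vr[C=1024/3121 D=0 E=0 F=0 G=0 H=0] → run D
t=2: vr[C=1024/3121 D=1024/2501 E=0 F=0 G=0 H=0] → run E
t=3: vr[C=1024/3121 D=1024/2501 E=512/793 F=0 G=0 H=0] → run F
t=4: vr[C=1024/3121 D=1024/2501 E=512/793 F=512/793 G=0 H=0] → run G
t=5: vr[C=1024/3121 D=1024/2501 E=512/793 F=512/793 G=1 H=0] → run H
t=6: vr[C=1024/3121 D=1024/2501 E=512/793 F=512/793 G=1 H=1024/335] → run C
t=7: vr[C=2048/3121 D=1024/2501 E=512/793 F=512/793 G=1 H=1024/335] → run D
t=8: vr[C=2048/3121 E=512/793 F=512/793 G=1 H=1024/335] → run E
t=9: vr[C=2048/3121 E=1024/793 F=512/793 G=1 H=1024/335] → run F
t=10: vr[C=2048/3121 E=1024/793 F=1024/793 G=1 H=1024/335] → run C
t=11: vr[C=3072/3121 E=1024/793 F=1024/793 G=1 H=1024/335] → run C
t=12: vr[C=4096/3121 E=1024/793 F=1024/793 G=1 H=1024/335] → run G
t=13: vr[C=4096/3121 E=1024/793 F=1024/793 G=2 H=1024/335] → run E
t=14: vr[C=4096/3121 F=1024/793 G=2 H=1024/335] → run F
t=15: vr[C=4096/3121 F=1536/793 G=2 H=1024/335] → run C
t=16: vr[C=5120/3121 F=1536/793 G=2 H=1024/335] → run C
t=17: vr[C=6144/3121 F=1536/793 G=2 H=1024/335] → run F
t=18: vr[C=6144/3121 F=2048/793 G=2 H=1024/335] → run C
t=19: vr[C=7168/3121 F=2048/793 G=2 H=1024/335] → run G
t=20: vr[C=7168/3121 F=2048/793 G=3 H=1024/335] → run C
t=21: vr[F=2048/793 G=3 H=1024/335] → run F
t=22: vr[G=3 H=1024/335] → run G
t=23: vr[G=4 H=1024/335] → run H
t=24: vr[G=4 H=2048/335] → run G
t=25: vr[G=5 H=2048/335] → run G
t=26: vr[G=6 H=2048/335] → run G
t=27: vr[G=7 H=2048/335] → run H
t=28: vr[G=7 H=3072/335] → run G
t=29: vr[H=3072/335] → run H
t=30: vr[H=4096/335] → run H
t=31: vr[H=1024/67] → run H
t=32: vr[H=6144/335] → run H
t=33: (idle)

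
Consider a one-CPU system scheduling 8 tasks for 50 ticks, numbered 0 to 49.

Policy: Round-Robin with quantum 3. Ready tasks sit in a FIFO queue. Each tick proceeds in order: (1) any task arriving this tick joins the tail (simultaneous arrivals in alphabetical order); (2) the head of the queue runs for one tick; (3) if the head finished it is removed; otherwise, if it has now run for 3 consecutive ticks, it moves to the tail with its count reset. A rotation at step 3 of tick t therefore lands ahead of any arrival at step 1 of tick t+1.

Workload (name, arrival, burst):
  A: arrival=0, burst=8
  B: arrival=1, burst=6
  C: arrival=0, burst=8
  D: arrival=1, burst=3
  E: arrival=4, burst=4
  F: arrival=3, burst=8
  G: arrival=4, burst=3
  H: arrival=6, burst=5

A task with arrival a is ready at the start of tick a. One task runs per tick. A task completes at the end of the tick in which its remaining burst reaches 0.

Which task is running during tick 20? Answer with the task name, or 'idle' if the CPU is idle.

running at tick 20 = E

t=0: queue=[A,C] q_used=0 → run A
t=1: queue=[A,C,B,D] q_used=1 → run A
t=2: queue=[A,C,B,D] q_used=2 → run A
t=3: queue=[C,B,D,A,F] q_used=0 → run C
t=4: queue=[C,B,D,A,F,E,G] q_used=1 → run C
t=5: queue=[C,B,D,A,F,E,G] q_used=2 → run C
t=6: queue=[B,D,A,F,E,G,C,H] q_used=0 → run B
t=7: queue=[B,D,A,F,E,G,C,H] q_used=1 → run B
t=8: queue=[B,D,A,F,E,G,C,H] q_used=2 → run B
t=9: queue=[D,A,F,E,G,C,H,B] q_used=0 → run D
t=10: queue=[D,A,F,E,G,C,H,B] q_used=1 → run D
t=11: queue=[D,A,F,E,G,C,H,B] q_used=2 → run D
t=12: queue=[A,F,E,G,C,H,B] q_used=0 → run A
t=13: queue=[A,F,E,G,C,H,B] q_used=1 → run A
t=14: queue=[A,F,E,G,C,H,B] q_used=2 → run A
t=15: queue=[F,E,G,C,H,B,A] q_used=0 → run F
t=16: queue=[F,E,G,C,H,B,A] q_used=1 → run F
t=17: queue=[F,E,G,C,H,B,A] q_used=2 → run F
t=18: queue=[E,G,C,H,B,A,F] q_used=0 → run E
t=19: queue=[E,G,C,H,B,A,F] q_used=1 → run E
t=20: queue=[E,G,C,H,B,A,F] q_used=2 → run E
t=21: queue=[G,C,H,B,A,F,E] q_used=0 → run G
t=22: queue=[G,C,H,B,A,F,E] q_used=1 → run G
t=23: queue=[G,C,H,B,A,F,E] q_used=2 → run G
t=24: queue=[C,H,B,A,F,E] q_used=0 → run C
t=25: queue=[C,H,B,A,F,E] q_used=1 → run C
t=26: queue=[C,H,B,A,F,E] q_used=2 → run C
t=27: queue=[H,B,A,F,E,C] q_used=0 → run H
t=28: queue=[H,B,A,F,E,C] q_used=1 → run H
t=29: queue=[H,B,A,F,E,C] q_used=2 → run H
t=30: queue=[B,A,F,E,C,H] q_used=0 → run B
t=31: queue=[B,A,F,E,C,H] q_used=1 → run B
t=32: queue=[B,A,F,E,C,H] q_used=2 → run B
t=33: queue=[A,F,E,C,H] q_used=0 → run A
t=34: queue=[A,F,E,C,H] q_used=1 → run A
t=35: queue=[F,E,C,H] q_used=0 → run F
t=36: queue=[F,E,C,H] q_used=1 → run F
t=37: queue=[F,E,C,H] q_used=2 → run F
t=38: queue=[E,C,H,F] q_used=0 → run E
t=39: queue=[C,H,F] q_used=0 → run C
t=40: queue=[C,H,F] q_used=1 → run C
t=41: queue=[H,F] q_used=0 → run H
t=42: queue=[H,F] q_used=1 → run H
t=43: queue=[F] q_used=0 → run F
t=44: queue=[F] q_used=1 → run F
t=45: (idle)
t=46: (idle)
t=47: (idle)
t=48: (idle)
t=49: (idle)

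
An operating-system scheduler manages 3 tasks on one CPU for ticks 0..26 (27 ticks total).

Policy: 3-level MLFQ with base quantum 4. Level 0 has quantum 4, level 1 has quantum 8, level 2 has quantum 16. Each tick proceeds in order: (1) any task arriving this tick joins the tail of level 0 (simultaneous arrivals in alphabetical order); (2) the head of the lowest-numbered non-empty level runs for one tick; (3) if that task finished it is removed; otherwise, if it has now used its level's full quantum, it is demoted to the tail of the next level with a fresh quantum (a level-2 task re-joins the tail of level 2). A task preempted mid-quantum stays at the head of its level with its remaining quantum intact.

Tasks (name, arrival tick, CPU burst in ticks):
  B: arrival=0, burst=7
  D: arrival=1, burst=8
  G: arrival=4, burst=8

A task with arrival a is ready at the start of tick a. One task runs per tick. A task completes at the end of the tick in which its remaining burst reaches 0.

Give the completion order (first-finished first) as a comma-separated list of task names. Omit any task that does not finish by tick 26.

completion order = B, D, G

t=0: L0/L1/L2 = B/-/- → run B
t=1: L0/L1/L2 = BD/-/- → run B
t=2: L0/L1/L2 = BD/-/- → run B
t=3: L0/L1/L2 = BD/-/- → run B
t=4: L0/L1/L2 = DG/B/- → run D
t=5: L0/L1/L2 = DG/B/- → run D
t=6: L0/L1/L2 = DG/B/- → run D
t=7: L0/L1/L2 = DG/B/- → run D
t=8: L0/L1/L2 = G/BD/- → run G
t=9: L0/L1/L2 = G/BD/- → run G
t=10: L0/L1/L2 = G/BD/- → run G
t=11: L0/L1/L2 = G/BD/- → run G
t=12: L0/L1/L2 = -/BDG/- → run B
t=13: L0/L1/L2 = -/BDG/- → run B
t=14: L0/L1/L2 = -/BDG/- → run B
t=15: L0/L1/L2 = -/DG/- → run D
t=16: L0/L1/L2 = -/DG/- → run D
t=17: L0/L1/L2 = -/DG/- → run D
t=18: L0/L1/L2 = -/DG/- → run D
t=19: L0/L1/L2 = -/G/- → run G
t=20: L0/L1/L2 = -/G/- → run G
t=21: L0/L1/L2 = -/G/- → run G
t=22: L0/L1/L2 = -/G/- → run G
t=23: (idle)
t=24: (idle)
t=25: (idle)
t=26: (idle)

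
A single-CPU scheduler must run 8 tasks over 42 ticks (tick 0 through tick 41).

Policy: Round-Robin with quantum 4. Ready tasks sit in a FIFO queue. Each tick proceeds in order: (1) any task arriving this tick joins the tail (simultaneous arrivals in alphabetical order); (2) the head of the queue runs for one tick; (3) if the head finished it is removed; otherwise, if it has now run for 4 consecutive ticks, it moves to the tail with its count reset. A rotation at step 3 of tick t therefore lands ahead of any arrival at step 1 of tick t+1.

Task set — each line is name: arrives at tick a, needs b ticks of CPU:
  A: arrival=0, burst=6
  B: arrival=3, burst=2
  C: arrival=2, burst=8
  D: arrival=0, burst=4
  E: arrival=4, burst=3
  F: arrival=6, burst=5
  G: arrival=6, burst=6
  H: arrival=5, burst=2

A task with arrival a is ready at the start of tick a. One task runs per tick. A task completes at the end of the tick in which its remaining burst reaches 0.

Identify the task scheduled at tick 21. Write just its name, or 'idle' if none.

running at tick 21 = F

t=0: queue=[A,D] q_used=0 → run A
t=1: queue=[A,D] q_used=1 → run A
t=2: queue=[A,D,C] q_used=2 → run A
t=3: queue=[A,D,C,B] q_used=3 → run A
t=4: queue=[D,C,B,A,E] q_used=0 → run D
t=5: queue=[D,C,B,A,E,H] q_used=1 → run D
t=6: queue=[D,C,B,A,E,H,F,G] q_used=2 → run D
t=7: queue=[D,C,B,A,E,H,F,G] q_used=3 → run D
t=8: queue=[C,B,A,E,H,F,G] q_used=0 → run C
t=9: queue=[C,B,A,E,H,F,G] q_used=1 → run C
t=10: queue=[C,B,A,E,H,F,G] q_used=2 → run C
t=11: queue=[C,B,A,E,H,F,G] q_used=3 → run C
t=12: queue=[B,A,E,H,F,G,C] q_used=0 → run B
t=13: queue=[B,A,E,H,F,G,C] q_used=1 → run B
t=14: queue=[A,E,H,F,G,C] q_used=0 → run A
t=15: queue=[A,E,H,F,G,C] q_used=1 → run A
t=16: queue=[E,H,F,G,C] q_used=0 → run E
t=17: queue=[E,H,F,G,C] q_used=1 → run E
t=18: queue=[E,H,F,G,C] q_used=2 → run E
t=19: queue=[H,F,G,C] q_used=0 → run H
t=20: queue=[H,F,G,C] q_used=1 → run H
t=21: queue=[F,G,C] q_used=0 → run F
t=22: queue=[F,G,C] q_used=1 → run F
t=23: queue=[F,G,C] q_used=2 → run F
t=24: queue=[F,G,C] q_used=3 → run F
t=25: queue=[G,C,F] q_used=0 → run G
t=26: queue=[G,C,F] q_used=1 → run G
t=27: queue=[G,C,F] q_used=2 → run G
t=28: queue=[G,C,F] q_used=3 → run G
t=29: queue=[C,F,G] q_used=0 → run C
t=30: queue=[C,F,G] q_used=1 → run C
t=31: queue=[C,F,G] q_used=2 → run C
t=32: queue=[C,F,G] q_used=3 → run C
t=33: queue=[F,G] q_used=0 → run F
t=34: queue=[G] q_used=0 → run G
t=35: queue=[G] q_used=1 → run G
t=36: (idle)
t=37: (idle)
t=38: (idle)
t=39: (idle)
t=40: (idle)
t=41: (idle)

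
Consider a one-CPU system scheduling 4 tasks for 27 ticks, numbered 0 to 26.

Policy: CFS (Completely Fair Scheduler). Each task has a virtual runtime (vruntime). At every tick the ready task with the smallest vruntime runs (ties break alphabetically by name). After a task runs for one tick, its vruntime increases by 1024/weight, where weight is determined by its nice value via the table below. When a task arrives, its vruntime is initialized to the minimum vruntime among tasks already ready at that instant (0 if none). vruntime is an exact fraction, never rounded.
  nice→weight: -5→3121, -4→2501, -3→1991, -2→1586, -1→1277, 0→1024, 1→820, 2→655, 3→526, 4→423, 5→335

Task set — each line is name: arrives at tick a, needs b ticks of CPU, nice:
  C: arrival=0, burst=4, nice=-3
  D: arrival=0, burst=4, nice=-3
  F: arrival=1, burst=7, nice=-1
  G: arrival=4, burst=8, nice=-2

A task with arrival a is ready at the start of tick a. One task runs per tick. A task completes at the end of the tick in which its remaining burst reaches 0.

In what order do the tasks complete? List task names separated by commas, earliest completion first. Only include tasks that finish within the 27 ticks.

completion order = C, D, F, G

t=0: vr[C=0 D=0] → run C
t=1: vr[C=1024/1991 D=0 F=0] → run D
t=2: vr[C=1024/1991 D=1024/1991 F=0] → run F
t=3: vr[C=1024/1991 D=1024/1991 F=1024/1277] → run C
t=4: vr[C=2048/1991 D=1024/1991 F=1024/1277 G=1024/1991] → run D
t=5: vr[C=2048/1991 D=2048/1991 F=1024/1277 G=1024/1991] → run G
t=6: vr[C=2048/1991 D=2048/1991 F=1024/1277 G=1831424/1578863] → run F
t=7: vr[C=2048/1991 D=2048/1991 F=2048/1277 G=1831424/1578863] → run C
t=8: vr[C=3072/1991 D=2048/1991 F=2048/1277 G=1831424/1578863] → run D
t=9: vr[C=3072/1991 D=3072/1991 F=2048/1277 G=1831424/1578863] → run G
t=10: vr[C=3072/1991 D=3072/1991 F=2048/1277 G=2850816/1578863] → run C
t=11: vr[D=3072/1991 F=2048/1277 G=2850816/1578863] → run D
t=12: vr[F=2048/1277 G=2850816/1578863] → run F
t=13: vr[F=3072/1277 G=2850816/1578863] → run G
t=14: vr[F=3072/1277 G=3870208/1578863] → run F
t=15: vr[F=4096/1277 G=3870208/1578863] → run G
t=16: vr[F=4096/1277 G=4889600/1578863] → run G
t=17: vr[F=4096/1277 G=5908992/1578863] → run F
t=18: vr[F=5120/1277 G=5908992/1578863] → run G
t=19: vr[F=5120/1277 G=6928384/1578863] → run F
t=20: vr[F=6144/1277 G=6928384/1578863] → run G
t=21: vr[F=6144/1277 G=7947776/1578863] → run F
t=22: vr[G=7947776/1578863] → run G
t=23: (idle)
t=24: (idle)
t=25: (idle)
t=26: (idle)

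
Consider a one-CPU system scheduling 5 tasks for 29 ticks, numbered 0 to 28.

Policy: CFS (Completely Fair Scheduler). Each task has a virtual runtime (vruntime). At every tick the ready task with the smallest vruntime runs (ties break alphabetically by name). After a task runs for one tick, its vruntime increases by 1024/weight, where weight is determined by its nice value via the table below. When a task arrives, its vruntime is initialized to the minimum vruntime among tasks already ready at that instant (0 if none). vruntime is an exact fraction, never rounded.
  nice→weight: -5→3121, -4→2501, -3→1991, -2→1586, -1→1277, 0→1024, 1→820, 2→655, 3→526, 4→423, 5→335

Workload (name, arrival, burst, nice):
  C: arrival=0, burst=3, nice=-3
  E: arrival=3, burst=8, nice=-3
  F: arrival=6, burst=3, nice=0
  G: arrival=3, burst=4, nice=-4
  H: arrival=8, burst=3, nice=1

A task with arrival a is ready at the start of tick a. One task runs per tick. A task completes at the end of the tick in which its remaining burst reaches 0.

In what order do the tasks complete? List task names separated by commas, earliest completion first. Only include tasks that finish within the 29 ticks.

t=0: vr[C=0] → run C
t=1: vr[C=1024/1991] → run C
t=2: vr[C=2048/1991] → run C
t=3: vr[E=0 G=0] → run E
t=4: vr[E=1024/1991 G=0] → run G
t=5: vr[E=1024/1991 G=1024/2501] → run G
t=6: vr[E=1024/1991 F=1024/1991 G=2048/2501] → run E
t=7: vr[E=2048/1991 F=1024/1991 G=2048/2501] → run F
t=8: vr[E=2048/1991 F=3015/1991 G=2048/2501 H=2048/2501] → run G
t=9: vr[E=2048/1991 F=3015/1991 G=3072/2501 H=2048/2501] → run H
t=10: vr[E=2048/1991 F=3015/1991 G=3072/2501 H=25856/12505] → run E
t=11: vr[E=3072/1991 F=3015/1991 G=3072/2501 H=25856/12505] → run G
t=12: vr[E=3072/1991 F=3015/1991 H=25856/12505] → run F
t=13: vr[E=3072/1991 F=5006/1991 H=25856/12505] → run E
t=14: vr[E=4096/1991 F=5006/1991 H=25856/12505] → run E
t=15: vr[E=5120/1991 F=5006/1991 H=25856/12505] → run H
t=16: vr[E=5120/1991 F=5006/1991 H=41472/12505] → run F
t=17: vr[E=5120/1991 H=41472/12505] → run E
t=18: vr[E=6144/1991 H=41472/12505] → run E
t=19: vr[E=7168/1991 H=41472/12505] → run H
t=20: vr[E=7168/1991] → run E
t=21: (idle)
t=22: (idle)
t=23: (idle)
t=24: (idle)
t=25: (idle)
t=26: (idle)
t=27: (idle)
t=28: (idle)

completion order = C, G, F, H, E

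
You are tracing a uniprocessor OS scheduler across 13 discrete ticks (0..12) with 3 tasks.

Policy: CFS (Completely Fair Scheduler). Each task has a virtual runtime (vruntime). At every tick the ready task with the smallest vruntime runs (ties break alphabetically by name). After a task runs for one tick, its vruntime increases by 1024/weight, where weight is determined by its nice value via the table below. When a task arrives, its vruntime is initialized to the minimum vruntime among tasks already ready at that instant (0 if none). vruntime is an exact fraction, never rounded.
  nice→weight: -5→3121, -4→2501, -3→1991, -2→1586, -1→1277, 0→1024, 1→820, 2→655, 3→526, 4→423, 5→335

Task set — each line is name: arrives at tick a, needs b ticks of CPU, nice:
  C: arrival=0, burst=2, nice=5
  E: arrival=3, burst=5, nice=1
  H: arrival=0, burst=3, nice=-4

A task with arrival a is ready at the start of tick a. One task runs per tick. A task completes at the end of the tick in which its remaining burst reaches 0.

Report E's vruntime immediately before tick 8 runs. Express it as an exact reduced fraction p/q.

vruntime(E, start of tick 8) = 57088/12505

t=0: vr[C=0 H=0] → run C
t=1: vr[C=1024/335 H=0] → run H
t=2: vr[C=1024/335 H=1024/2501] → run H
t=3: vr[C=1024/335 E=2048/2501 H=2048/2501] → run E
t=4: vr[C=1024/335 E=25856/12505 H=2048/2501] → run H
t=5: vr[C=1024/335 E=25856/12505] → run E
t=6: vr[C=1024/335 E=41472/12505] → run C
t=7: vr[E=41472/12505] → run E
t=8: vr[E=57088/12505] → run E
t=9: vr[E=72704/12505] → run E
t=10: (idle)
t=11: (idle)
t=12: (idle)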